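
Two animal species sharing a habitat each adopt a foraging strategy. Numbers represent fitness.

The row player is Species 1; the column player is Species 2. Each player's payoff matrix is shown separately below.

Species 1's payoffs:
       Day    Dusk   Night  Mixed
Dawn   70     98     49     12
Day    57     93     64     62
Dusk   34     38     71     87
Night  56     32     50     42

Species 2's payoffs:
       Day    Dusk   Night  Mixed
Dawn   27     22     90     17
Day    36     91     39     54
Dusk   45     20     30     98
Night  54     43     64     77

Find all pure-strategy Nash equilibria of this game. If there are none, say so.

Species 1 against Day: payoffs 70, 57, 34, 56 → best response Dawn.
Species 1 against Dusk: payoffs 98, 93, 38, 32 → best response Dawn.
Species 1 against Night: payoffs 49, 64, 71, 50 → best response Dusk.
Species 1 against Mixed: payoffs 12, 62, 87, 42 → best response Dusk.
Species 2 against Dawn: payoffs 27, 22, 90, 17 → best response Night.
Species 2 against Day: payoffs 36, 91, 39, 54 → best response Dusk.
Species 2 against Dusk: payoffs 45, 20, 30, 98 → best response Mixed.
Species 2 against Night: payoffs 54, 43, 64, 77 → best response Mixed.
Mutual best responses: (Dusk, Mixed).

The unique pure-strategy Nash equilibrium is (Dusk, Mixed).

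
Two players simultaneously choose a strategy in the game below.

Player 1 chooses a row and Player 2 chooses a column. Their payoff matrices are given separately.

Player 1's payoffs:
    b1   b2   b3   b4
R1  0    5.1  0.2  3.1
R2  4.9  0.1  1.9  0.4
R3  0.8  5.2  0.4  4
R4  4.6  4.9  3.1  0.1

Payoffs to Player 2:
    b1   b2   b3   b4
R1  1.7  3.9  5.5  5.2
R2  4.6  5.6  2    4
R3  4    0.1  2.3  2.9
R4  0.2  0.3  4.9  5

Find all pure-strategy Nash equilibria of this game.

(R1, b1): Player 1 can switch to R2 (0 → 4.9). Not NE.
(R1, b2): Player 1 can switch to R3 (5.1 → 5.2). Not NE.
(R1, b3): Player 1 can switch to R2 (0.2 → 1.9). Not NE.
(R1, b4): Player 1 can switch to R3 (3.1 → 4). Not NE.
(R2, b1): Player 2 can switch to b2 (4.6 → 5.6). Not NE.
(R2, b2): Player 1 can switch to R1 (0.1 → 5.1). Not NE.
(R2, b3): Player 1 can switch to R4 (1.9 → 3.1). Not NE.
(R2, b4): Player 1 can switch to R1 (0.4 → 3.1). Not NE.
(R3, b1): Player 1 can switch to R2 (0.8 → 4.9). Not NE.
(R3, b2): Player 2 can switch to b1 (0.1 → 4). Not NE.
(R3, b3): Player 1 can switch to R2 (0.4 → 1.9). Not NE.
(R3, b4): Player 2 can switch to b1 (2.9 → 4). Not NE.
(The remaining 4 profiles each have a profitable deviation by the same check.)

No pure-strategy Nash equilibrium.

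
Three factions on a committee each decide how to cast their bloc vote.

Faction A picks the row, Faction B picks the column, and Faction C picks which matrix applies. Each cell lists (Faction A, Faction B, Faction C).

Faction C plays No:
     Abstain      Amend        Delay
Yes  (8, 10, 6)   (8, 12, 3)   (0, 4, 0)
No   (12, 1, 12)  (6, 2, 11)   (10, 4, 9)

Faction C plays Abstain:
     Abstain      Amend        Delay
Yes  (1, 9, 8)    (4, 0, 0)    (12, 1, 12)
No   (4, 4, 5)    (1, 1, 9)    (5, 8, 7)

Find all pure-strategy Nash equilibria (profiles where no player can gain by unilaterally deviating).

(Yes, Abstain, No): Faction A can switch to No (8 → 12). Not NE.
(Yes, Abstain, Abstain): Faction A can switch to No (1 → 4). Not NE.
(Yes, Amend, No): Faction A gets 8, best alternative 6; Faction B gets 12, best alternative 10; Faction C gets 3, best alternative 0. No profitable deviation — NE.
(Yes, Amend, Abstain): Faction B can switch to Abstain (0 → 9). Not NE.
(Yes, Delay, No): Faction A can switch to No (0 → 10). Not NE.
(Yes, Delay, Abstain): Faction B can switch to Abstain (1 → 9). Not NE.
(No, Abstain, No): Faction B can switch to Amend (1 → 2). Not NE.
(No, Abstain, Abstain): Faction B can switch to Delay (4 → 8). Not NE.
(No, Amend, No): Faction A can switch to Yes (6 → 8). Not NE.
(No, Amend, Abstain): Faction A can switch to Yes (1 → 4). Not NE.
(No, Delay, No): Faction A gets 10, best alternative 0; Faction B gets 4, best alternative 2; Faction C gets 9, best alternative 7. No profitable deviation — NE.
(No, Delay, Abstain): Faction A can switch to Yes (5 → 12). Not NE.

The pure Nash equilibria are (Yes, Amend, No); (No, Delay, No).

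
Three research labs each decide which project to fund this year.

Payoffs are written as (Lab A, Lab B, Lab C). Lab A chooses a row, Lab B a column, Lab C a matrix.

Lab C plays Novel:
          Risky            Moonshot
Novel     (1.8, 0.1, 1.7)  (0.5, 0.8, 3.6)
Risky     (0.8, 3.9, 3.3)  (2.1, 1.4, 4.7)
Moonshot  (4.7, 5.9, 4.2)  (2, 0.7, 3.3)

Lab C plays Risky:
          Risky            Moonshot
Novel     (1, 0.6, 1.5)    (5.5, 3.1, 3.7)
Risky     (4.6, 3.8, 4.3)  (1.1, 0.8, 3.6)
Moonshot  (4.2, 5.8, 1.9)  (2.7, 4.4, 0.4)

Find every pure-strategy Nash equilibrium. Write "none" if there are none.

(Novel, Moonshot, Risky), (Risky, Risky, Risky), (Moonshot, Risky, Novel)

For each player, find the best response to each opponent profile; mutual best responses are the pure NE.
Lab A against (Risky, Novel): payoffs 1.8, 0.8, 4.7 → best response Moonshot.
Lab A against (Risky, Risky): payoffs 1, 4.6, 4.2 → best response Risky.
Lab A against (Moonshot, Novel): payoffs 0.5, 2.1, 2 → best response Risky.
Lab A against (Moonshot, Risky): payoffs 5.5, 1.1, 2.7 → best response Novel.
Lab B against (Novel, Novel): payoffs 0.1, 0.8 → best response Moonshot.
Lab B against (Novel, Risky): payoffs 0.6, 3.1 → best response Moonshot.
Lab B against (Risky, Novel): payoffs 3.9, 1.4 → best response Risky.
Lab B against (Risky, Risky): payoffs 3.8, 0.8 → best response Risky.
Lab B against (Moonshot, Novel): payoffs 5.9, 0.7 → best response Risky.
Lab B against (Moonshot, Risky): payoffs 5.8, 4.4 → best response Risky.
Lab C against (Novel, Risky): payoffs 1.7, 1.5 → best response Novel.
Lab C against (Novel, Moonshot): payoffs 3.6, 3.7 → best response Risky.
Lab C against (Risky, Risky): payoffs 3.3, 4.3 → best response Risky.
Lab C against (Risky, Moonshot): payoffs 4.7, 3.6 → best response Novel.
Lab C against (Moonshot, Risky): payoffs 4.2, 1.9 → best response Novel.
Lab C against (Moonshot, Moonshot): payoffs 3.3, 0.4 → best response Novel.
Mutual best responses: (Novel, Moonshot, Risky); (Risky, Risky, Risky); (Moonshot, Risky, Novel).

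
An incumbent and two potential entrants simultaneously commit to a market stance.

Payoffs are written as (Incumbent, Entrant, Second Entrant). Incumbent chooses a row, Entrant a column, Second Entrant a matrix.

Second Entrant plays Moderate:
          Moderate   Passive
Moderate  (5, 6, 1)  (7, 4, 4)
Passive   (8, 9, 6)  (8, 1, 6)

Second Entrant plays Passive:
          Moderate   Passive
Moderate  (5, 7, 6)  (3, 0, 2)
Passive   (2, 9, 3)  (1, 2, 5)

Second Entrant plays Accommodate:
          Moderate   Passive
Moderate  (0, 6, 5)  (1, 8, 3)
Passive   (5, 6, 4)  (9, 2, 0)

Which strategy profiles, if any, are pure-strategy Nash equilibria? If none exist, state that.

The pure Nash equilibria are (Moderate, Moderate, Passive); (Passive, Moderate, Moderate).

(Moderate, Moderate, Moderate): Incumbent can switch to Passive (5 → 8). Not NE.
(Moderate, Moderate, Passive): Incumbent gets 5, best alternative 2; Entrant gets 7, best alternative 0; Second Entrant gets 6, best alternative 5. No profitable deviation — NE.
(Moderate, Moderate, Accommodate): Incumbent can switch to Passive (0 → 5). Not NE.
(Moderate, Passive, Moderate): Incumbent can switch to Passive (7 → 8). Not NE.
(Moderate, Passive, Passive): Entrant can switch to Moderate (0 → 7). Not NE.
(Moderate, Passive, Accommodate): Incumbent can switch to Passive (1 → 9). Not NE.
(Passive, Moderate, Moderate): Incumbent gets 8, best alternative 5; Entrant gets 9, best alternative 1; Second Entrant gets 6, best alternative 4. No profitable deviation — NE.
(Passive, Moderate, Passive): Incumbent can switch to Moderate (2 → 5). Not NE.
(Passive, Moderate, Accommodate): Second Entrant can switch to Moderate (4 → 6). Not NE.
(Passive, Passive, Moderate): Entrant can switch to Moderate (1 → 9). Not NE.
(Passive, Passive, Passive): Incumbent can switch to Moderate (1 → 3). Not NE.
(Passive, Passive, Accommodate): Entrant can switch to Moderate (2 → 6). Not NE.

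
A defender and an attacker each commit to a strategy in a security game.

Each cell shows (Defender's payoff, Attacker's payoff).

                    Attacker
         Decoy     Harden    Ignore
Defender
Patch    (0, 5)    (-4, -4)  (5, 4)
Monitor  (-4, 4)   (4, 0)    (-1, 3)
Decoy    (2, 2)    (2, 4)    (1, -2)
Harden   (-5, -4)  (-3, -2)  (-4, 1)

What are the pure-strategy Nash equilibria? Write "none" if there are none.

There is no pure-strategy Nash equilibrium.

Defender against Decoy: payoffs 0, -4, 2, -5 → best response Decoy.
Defender against Harden: payoffs -4, 4, 2, -3 → best response Monitor.
Defender against Ignore: payoffs 5, -1, 1, -4 → best response Patch.
Attacker against Patch: payoffs 5, -4, 4 → best response Decoy.
Attacker against Monitor: payoffs 4, 0, 3 → best response Decoy.
Attacker against Decoy: payoffs 2, 4, -2 → best response Harden.
Attacker against Harden: payoffs -4, -2, 1 → best response Ignore.
No profile is a mutual best response for all players.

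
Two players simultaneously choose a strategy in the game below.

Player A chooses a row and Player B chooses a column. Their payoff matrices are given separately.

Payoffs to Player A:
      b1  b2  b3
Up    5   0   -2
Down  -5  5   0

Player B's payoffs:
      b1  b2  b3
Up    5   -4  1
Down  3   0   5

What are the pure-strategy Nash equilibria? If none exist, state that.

(Up, b1): Player A gets 5, best alternative -5; Player B gets 5, best alternative 1. No profitable deviation — NE.
(Up, b2): Player A can switch to Down (0 → 5). Not NE.
(Up, b3): Player A can switch to Down (-2 → 0). Not NE.
(Down, b1): Player A can switch to Up (-5 → 5). Not NE.
(Down, b2): Player B can switch to b1 (0 → 3). Not NE.
(Down, b3): Player A gets 0, best alternative -2; Player B gets 5, best alternative 3. No profitable deviation — NE.

(Up, b1) and (Down, b3)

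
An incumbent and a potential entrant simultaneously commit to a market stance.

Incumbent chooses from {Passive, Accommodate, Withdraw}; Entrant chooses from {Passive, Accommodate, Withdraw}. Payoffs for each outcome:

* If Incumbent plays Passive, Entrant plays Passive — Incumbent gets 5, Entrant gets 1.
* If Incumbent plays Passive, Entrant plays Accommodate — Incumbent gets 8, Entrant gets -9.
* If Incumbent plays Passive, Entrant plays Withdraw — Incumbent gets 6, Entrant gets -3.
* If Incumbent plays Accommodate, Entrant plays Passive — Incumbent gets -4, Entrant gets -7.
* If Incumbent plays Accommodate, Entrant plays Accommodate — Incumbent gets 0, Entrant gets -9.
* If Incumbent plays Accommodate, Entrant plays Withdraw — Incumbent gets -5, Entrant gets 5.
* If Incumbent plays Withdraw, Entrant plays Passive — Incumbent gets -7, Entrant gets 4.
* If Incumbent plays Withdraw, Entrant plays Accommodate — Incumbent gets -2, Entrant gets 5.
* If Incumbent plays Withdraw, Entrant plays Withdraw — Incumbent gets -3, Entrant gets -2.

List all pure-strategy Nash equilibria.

Mark each player's best response to every combination of opponents' strategies; a profile where every player is best-responding is a pure Nash equilibrium.
Incumbent against Passive: payoffs 5, -4, -7 → best response Passive.
Incumbent against Accommodate: payoffs 8, 0, -2 → best response Passive.
Incumbent against Withdraw: payoffs 6, -5, -3 → best response Passive.
Entrant against Passive: payoffs 1, -9, -3 → best response Passive.
Entrant against Accommodate: payoffs -7, -9, 5 → best response Withdraw.
Entrant against Withdraw: payoffs 4, 5, -2 → best response Accommodate.
Mutual best responses: (Passive, Passive).

The unique pure-strategy Nash equilibrium is (Passive, Passive).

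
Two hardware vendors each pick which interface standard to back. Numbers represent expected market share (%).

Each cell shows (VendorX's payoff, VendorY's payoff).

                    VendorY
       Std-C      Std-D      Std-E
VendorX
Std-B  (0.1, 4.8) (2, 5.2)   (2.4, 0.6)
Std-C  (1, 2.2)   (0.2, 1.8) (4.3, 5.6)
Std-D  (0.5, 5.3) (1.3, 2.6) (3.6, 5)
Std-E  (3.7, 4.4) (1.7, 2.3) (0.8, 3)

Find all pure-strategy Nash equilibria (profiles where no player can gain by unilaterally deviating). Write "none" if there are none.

The pure Nash equilibria are (Std-B, Std-D) and (Std-C, Std-E) and (Std-E, Std-C).

Mark each player's best response to every combination of opponents' strategies; a profile where every player is best-responding is a pure Nash equilibrium.
VendorX against Std-C: payoffs 0.1, 1, 0.5, 3.7 → best response Std-E.
VendorX against Std-D: payoffs 2, 0.2, 1.3, 1.7 → best response Std-B.
VendorX against Std-E: payoffs 2.4, 4.3, 3.6, 0.8 → best response Std-C.
VendorY against Std-B: payoffs 4.8, 5.2, 0.6 → best response Std-D.
VendorY against Std-C: payoffs 2.2, 1.8, 5.6 → best response Std-E.
VendorY against Std-D: payoffs 5.3, 2.6, 5 → best response Std-C.
VendorY against Std-E: payoffs 4.4, 2.3, 3 → best response Std-C.
Mutual best responses: (Std-B, Std-D); (Std-C, Std-E); (Std-E, Std-C).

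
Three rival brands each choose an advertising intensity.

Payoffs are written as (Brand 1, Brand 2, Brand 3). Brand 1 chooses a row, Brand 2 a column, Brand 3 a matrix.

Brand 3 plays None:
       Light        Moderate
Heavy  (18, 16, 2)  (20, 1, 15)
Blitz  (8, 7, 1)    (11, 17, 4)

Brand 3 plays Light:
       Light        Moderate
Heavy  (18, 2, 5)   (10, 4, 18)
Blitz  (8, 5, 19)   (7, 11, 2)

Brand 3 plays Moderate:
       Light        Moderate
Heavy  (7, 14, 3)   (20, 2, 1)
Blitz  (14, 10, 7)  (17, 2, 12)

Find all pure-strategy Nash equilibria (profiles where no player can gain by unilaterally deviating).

Mark each player's best response to every combination of opponents' strategies; a profile where every player is best-responding is a pure Nash equilibrium.
Brand 1 against (Light, None): payoffs 18, 8 → best response Heavy.
Brand 1 against (Light, Light): payoffs 18, 8 → best response Heavy.
Brand 1 against (Light, Moderate): payoffs 7, 14 → best response Blitz.
Brand 1 against (Moderate, None): payoffs 20, 11 → best response Heavy.
Brand 1 against (Moderate, Light): payoffs 10, 7 → best response Heavy.
Brand 1 against (Moderate, Moderate): payoffs 20, 17 → best response Heavy.
Brand 2 against (Heavy, None): payoffs 16, 1 → best response Light.
Brand 2 against (Heavy, Light): payoffs 2, 4 → best response Moderate.
Brand 2 against (Heavy, Moderate): payoffs 14, 2 → best response Light.
Brand 2 against (Blitz, None): payoffs 7, 17 → best response Moderate.
Brand 2 against (Blitz, Light): payoffs 5, 11 → best response Moderate.
Brand 2 against (Blitz, Moderate): payoffs 10, 2 → best response Light.
Brand 3 against (Heavy, Light): payoffs 2, 5, 3 → best response Light.
Brand 3 against (Heavy, Moderate): payoffs 15, 18, 1 → best response Light.
Brand 3 against (Blitz, Light): payoffs 1, 19, 7 → best response Light.
Brand 3 against (Blitz, Moderate): payoffs 4, 2, 12 → best response Moderate.
Mutual best responses: (Heavy, Moderate, Light).

Pure NE: (Heavy, Moderate, Light)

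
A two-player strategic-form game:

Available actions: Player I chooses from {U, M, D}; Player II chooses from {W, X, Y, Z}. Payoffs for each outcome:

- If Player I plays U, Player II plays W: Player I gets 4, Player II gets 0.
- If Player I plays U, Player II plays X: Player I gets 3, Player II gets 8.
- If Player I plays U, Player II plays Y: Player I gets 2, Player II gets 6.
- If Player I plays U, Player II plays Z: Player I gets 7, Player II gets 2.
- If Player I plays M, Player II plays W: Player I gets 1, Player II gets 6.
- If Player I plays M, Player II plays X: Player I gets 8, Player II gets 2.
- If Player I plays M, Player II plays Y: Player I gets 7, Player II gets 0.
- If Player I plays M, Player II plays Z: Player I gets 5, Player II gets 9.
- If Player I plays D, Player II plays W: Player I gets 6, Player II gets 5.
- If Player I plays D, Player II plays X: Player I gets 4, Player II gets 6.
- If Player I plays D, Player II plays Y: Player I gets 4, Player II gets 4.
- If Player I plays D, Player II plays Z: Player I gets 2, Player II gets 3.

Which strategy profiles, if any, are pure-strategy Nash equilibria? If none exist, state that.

(U, W): Player I can switch to D (4 → 6). Not NE.
(U, X): Player I can switch to M (3 → 8). Not NE.
(U, Y): Player I can switch to M (2 → 7). Not NE.
(U, Z): Player II can switch to X (2 → 8). Not NE.
(M, W): Player I can switch to U (1 → 4). Not NE.
(M, X): Player II can switch to W (2 → 6). Not NE.
(The remaining 6 profiles each have a profitable deviation by the same check.)

No pure-strategy Nash equilibrium.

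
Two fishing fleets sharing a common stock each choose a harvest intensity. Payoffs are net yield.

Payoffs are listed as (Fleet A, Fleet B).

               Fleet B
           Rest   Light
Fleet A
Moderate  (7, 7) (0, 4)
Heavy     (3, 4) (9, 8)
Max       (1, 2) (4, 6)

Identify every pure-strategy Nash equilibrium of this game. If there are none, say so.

(Moderate, Rest); (Heavy, Light)

Check each profile: it is a Nash equilibrium iff no player can strictly gain by switching unilaterally.
(Moderate, Rest): Fleet A gets 7, best alternative 3; Fleet B gets 7, best alternative 4. No profitable deviation — NE.
(Moderate, Light): Fleet A can switch to Heavy (0 → 9). Not NE.
(Heavy, Rest): Fleet A can switch to Moderate (3 → 7). Not NE.
(Heavy, Light): Fleet A gets 9, best alternative 4; Fleet B gets 8, best alternative 4. No profitable deviation — NE.
(Max, Rest): Fleet A can switch to Moderate (1 → 7). Not NE.
(Max, Light): Fleet A can switch to Heavy (4 → 9). Not NE.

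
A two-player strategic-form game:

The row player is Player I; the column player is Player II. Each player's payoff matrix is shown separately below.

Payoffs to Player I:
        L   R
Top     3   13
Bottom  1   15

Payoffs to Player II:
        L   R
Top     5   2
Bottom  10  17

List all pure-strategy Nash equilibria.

(Top, L): Player I gets 3, best alternative 1; Player II gets 5, best alternative 2. No profitable deviation — NE.
(Top, R): Player I can switch to Bottom (13 → 15). Not NE.
(Bottom, L): Player I can switch to Top (1 → 3). Not NE.
(Bottom, R): Player I gets 15, best alternative 13; Player II gets 17, best alternative 10. No profitable deviation — NE.

The pure Nash equilibria are (Top, L) and (Bottom, R).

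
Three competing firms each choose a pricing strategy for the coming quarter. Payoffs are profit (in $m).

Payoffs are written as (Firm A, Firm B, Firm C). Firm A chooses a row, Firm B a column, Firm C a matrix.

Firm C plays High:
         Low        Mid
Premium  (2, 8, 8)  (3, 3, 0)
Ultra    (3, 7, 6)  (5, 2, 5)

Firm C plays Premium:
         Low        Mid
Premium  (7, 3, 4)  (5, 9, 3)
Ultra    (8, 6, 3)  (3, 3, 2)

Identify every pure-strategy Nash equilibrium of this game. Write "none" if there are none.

Pure-strategy Nash equilibria: (Premium, Mid, Premium); (Ultra, Low, High)

(Premium, Low, High): Firm A can switch to Ultra (2 → 3). Not NE.
(Premium, Low, Premium): Firm A can switch to Ultra (7 → 8). Not NE.
(Premium, Mid, High): Firm A can switch to Ultra (3 → 5). Not NE.
(Premium, Mid, Premium): Firm A gets 5, best alternative 3; Firm B gets 9, best alternative 3; Firm C gets 3, best alternative 0. No profitable deviation — NE.
(Ultra, Low, High): Firm A gets 3, best alternative 2; Firm B gets 7, best alternative 2; Firm C gets 6, best alternative 3. No profitable deviation — NE.
(Ultra, Low, Premium): Firm C can switch to High (3 → 6). Not NE.
(Ultra, Mid, High): Firm B can switch to Low (2 → 7). Not NE.
(Ultra, Mid, Premium): Firm A can switch to Premium (3 → 5). Not NE.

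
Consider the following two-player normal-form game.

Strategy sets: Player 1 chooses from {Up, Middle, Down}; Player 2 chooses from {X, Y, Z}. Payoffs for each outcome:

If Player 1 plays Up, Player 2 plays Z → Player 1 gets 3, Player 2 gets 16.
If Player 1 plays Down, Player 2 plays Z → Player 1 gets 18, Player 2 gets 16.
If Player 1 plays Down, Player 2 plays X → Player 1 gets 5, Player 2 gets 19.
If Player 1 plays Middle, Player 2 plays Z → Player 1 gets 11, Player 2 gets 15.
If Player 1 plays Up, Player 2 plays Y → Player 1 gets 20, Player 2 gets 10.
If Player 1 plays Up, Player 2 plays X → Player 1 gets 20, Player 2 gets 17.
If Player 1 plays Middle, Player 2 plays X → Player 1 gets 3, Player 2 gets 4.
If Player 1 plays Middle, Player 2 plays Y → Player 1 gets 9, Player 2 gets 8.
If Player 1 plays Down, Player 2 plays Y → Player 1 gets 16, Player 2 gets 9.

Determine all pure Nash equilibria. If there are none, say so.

(Up, X)

(Up, X): Player 1 gets 20, best alternative 5; Player 2 gets 17, best alternative 16. No profitable deviation — NE.
(Up, Y): Player 2 can switch to X (10 → 17). Not NE.
(Up, Z): Player 1 can switch to Middle (3 → 11). Not NE.
(Middle, X): Player 1 can switch to Up (3 → 20). Not NE.
(Middle, Y): Player 1 can switch to Up (9 → 20). Not NE.
(Middle, Z): Player 1 can switch to Down (11 → 18). Not NE.
(Down, X): Player 1 can switch to Up (5 → 20). Not NE.
(The remaining 2 profiles each have a profitable deviation by the same check.)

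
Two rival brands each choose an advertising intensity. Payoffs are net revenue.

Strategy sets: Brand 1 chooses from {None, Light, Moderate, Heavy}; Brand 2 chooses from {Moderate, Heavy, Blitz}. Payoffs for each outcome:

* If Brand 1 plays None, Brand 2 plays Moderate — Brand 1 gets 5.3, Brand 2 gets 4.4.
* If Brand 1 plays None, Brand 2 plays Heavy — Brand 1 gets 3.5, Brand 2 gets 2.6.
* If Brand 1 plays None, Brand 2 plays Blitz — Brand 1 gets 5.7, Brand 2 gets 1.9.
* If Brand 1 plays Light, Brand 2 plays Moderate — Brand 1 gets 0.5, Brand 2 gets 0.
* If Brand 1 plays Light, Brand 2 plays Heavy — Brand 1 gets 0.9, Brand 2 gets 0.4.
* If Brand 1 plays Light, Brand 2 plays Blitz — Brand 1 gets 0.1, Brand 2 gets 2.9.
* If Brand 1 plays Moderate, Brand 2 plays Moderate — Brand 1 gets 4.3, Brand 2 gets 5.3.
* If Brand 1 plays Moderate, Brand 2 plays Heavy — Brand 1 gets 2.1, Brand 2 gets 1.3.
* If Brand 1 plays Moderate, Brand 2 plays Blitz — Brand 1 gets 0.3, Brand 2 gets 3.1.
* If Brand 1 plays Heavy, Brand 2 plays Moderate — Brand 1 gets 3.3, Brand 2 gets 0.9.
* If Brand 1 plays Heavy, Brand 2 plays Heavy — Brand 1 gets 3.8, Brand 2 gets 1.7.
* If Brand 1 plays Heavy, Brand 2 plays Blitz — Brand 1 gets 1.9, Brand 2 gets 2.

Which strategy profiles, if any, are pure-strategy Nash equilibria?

(None, Moderate): Brand 1 gets 5.3, best alternative 4.3; Brand 2 gets 4.4, best alternative 2.6. No profitable deviation — NE.
(None, Heavy): Brand 1 can switch to Heavy (3.5 → 3.8). Not NE.
(None, Blitz): Brand 2 can switch to Moderate (1.9 → 4.4). Not NE.
(Light, Moderate): Brand 1 can switch to None (0.5 → 5.3). Not NE.
(Light, Heavy): Brand 1 can switch to None (0.9 → 3.5). Not NE.
(Light, Blitz): Brand 1 can switch to None (0.1 → 5.7). Not NE.
(Moderate, Moderate): Brand 1 can switch to None (4.3 → 5.3). Not NE.
(Moderate, Heavy): Brand 1 can switch to None (2.1 → 3.5). Not NE.
(Moderate, Blitz): Brand 1 can switch to None (0.3 → 5.7). Not NE.
(The remaining 3 profiles each have a profitable deviation by the same check.)

The unique pure-strategy Nash equilibrium is (None, Moderate).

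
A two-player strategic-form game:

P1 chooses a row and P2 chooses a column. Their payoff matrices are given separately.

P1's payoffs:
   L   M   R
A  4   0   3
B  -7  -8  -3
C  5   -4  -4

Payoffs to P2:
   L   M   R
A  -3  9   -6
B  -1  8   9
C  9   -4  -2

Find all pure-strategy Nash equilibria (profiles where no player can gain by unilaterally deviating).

Pure-strategy Nash equilibria: (A, M), (C, L)

P1 against L: payoffs 4, -7, 5 → best response C.
P1 against M: payoffs 0, -8, -4 → best response A.
P1 against R: payoffs 3, -3, -4 → best response A.
P2 against A: payoffs -3, 9, -6 → best response M.
P2 against B: payoffs -1, 8, 9 → best response R.
P2 against C: payoffs 9, -4, -2 → best response L.
Mutual best responses: (A, M); (C, L).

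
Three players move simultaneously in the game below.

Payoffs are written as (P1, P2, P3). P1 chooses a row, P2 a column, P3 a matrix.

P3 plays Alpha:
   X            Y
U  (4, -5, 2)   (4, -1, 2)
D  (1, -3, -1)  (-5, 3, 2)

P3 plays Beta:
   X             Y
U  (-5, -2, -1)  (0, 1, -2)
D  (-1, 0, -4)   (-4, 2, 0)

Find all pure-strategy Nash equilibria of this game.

(U, Y, Alpha)

P1 against (X, Alpha): payoffs 4, 1 → best response U.
P1 against (X, Beta): payoffs -5, -1 → best response D.
P1 against (Y, Alpha): payoffs 4, -5 → best response U.
P1 against (Y, Beta): payoffs 0, -4 → best response U.
P2 against (U, Alpha): payoffs -5, -1 → best response Y.
P2 against (U, Beta): payoffs -2, 1 → best response Y.
P2 against (D, Alpha): payoffs -3, 3 → best response Y.
P2 against (D, Beta): payoffs 0, 2 → best response Y.
P3 against (U, X): payoffs 2, -1 → best response Alpha.
P3 against (U, Y): payoffs 2, -2 → best response Alpha.
P3 against (D, X): payoffs -1, -4 → best response Alpha.
P3 against (D, Y): payoffs 2, 0 → best response Alpha.
Mutual best responses: (U, Y, Alpha).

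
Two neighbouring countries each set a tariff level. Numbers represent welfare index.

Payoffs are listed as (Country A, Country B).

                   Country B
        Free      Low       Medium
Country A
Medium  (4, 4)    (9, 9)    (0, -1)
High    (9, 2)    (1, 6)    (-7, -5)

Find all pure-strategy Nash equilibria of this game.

(Medium, Low)

(Medium, Free): Country A can switch to High (4 → 9). Not NE.
(Medium, Low): Country A gets 9, best alternative 1; Country B gets 9, best alternative 4. No profitable deviation — NE.
(Medium, Medium): Country B can switch to Free (-1 → 4). Not NE.
(High, Free): Country B can switch to Low (2 → 6). Not NE.
(High, Low): Country A can switch to Medium (1 → 9). Not NE.
(High, Medium): Country A can switch to Medium (-7 → 0). Not NE.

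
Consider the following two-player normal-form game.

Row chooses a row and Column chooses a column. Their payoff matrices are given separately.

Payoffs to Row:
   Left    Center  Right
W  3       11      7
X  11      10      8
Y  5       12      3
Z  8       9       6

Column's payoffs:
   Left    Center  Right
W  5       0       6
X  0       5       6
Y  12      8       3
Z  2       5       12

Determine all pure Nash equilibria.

Pure NE: (X, Right)

For each player, find the best response to each opponent profile; mutual best responses are the pure NE.
Row against Left: payoffs 3, 11, 5, 8 → best response X.
Row against Center: payoffs 11, 10, 12, 9 → best response Y.
Row against Right: payoffs 7, 8, 3, 6 → best response X.
Column against W: payoffs 5, 0, 6 → best response Right.
Column against X: payoffs 0, 5, 6 → best response Right.
Column against Y: payoffs 12, 8, 3 → best response Left.
Column against Z: payoffs 2, 5, 12 → best response Right.
Mutual best responses: (X, Right).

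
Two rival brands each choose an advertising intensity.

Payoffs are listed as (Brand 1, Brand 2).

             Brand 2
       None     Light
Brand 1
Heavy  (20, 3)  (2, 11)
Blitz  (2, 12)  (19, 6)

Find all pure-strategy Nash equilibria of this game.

Mark each player's best response to every combination of opponents' strategies; a profile where every player is best-responding is a pure Nash equilibrium.
Brand 1 against None: payoffs 20, 2 → best response Heavy.
Brand 1 against Light: payoffs 2, 19 → best response Blitz.
Brand 2 against Heavy: payoffs 3, 11 → best response Light.
Brand 2 against Blitz: payoffs 12, 6 → best response None.
No profile is a mutual best response for all players.

none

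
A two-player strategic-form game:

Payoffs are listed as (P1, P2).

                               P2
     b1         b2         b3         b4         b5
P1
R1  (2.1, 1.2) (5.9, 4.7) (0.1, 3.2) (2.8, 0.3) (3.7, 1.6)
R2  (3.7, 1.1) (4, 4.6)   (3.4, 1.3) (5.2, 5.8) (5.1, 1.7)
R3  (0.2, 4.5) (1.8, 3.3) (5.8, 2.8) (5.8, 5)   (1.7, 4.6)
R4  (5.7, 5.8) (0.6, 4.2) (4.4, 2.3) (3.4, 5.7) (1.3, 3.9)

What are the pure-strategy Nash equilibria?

For each strategy profile, look for a profitable unilateral deviation.
(R1, b1): P1 can switch to R2 (2.1 → 3.7). Not NE.
(R1, b2): P1 gets 5.9, best alternative 4; P2 gets 4.7, best alternative 3.2. No profitable deviation — NE.
(R1, b3): P1 can switch to R2 (0.1 → 3.4). Not NE.
(R1, b4): P1 can switch to R2 (2.8 → 5.2). Not NE.
(R1, b5): P1 can switch to R2 (3.7 → 5.1). Not NE.
(R2, b1): P1 can switch to R4 (3.7 → 5.7). Not NE.
(R2, b2): P1 can switch to R1 (4 → 5.9). Not NE.
(R2, b3): P1 can switch to R3 (3.4 → 5.8). Not NE.
(R2, b4): P1 can switch to R3 (5.2 → 5.8). Not NE.
(R2, b5): P2 can switch to b2 (1.7 → 4.6). Not NE.
(R3, b1): P1 can switch to R1 (0.2 → 2.1). Not NE.
(R3, b4): P1 gets 5.8, best alternative 5.2; P2 gets 5, best alternative 4.6. No profitable deviation — NE.
(R4, b1): P1 gets 5.7, best alternative 3.7; P2 gets 5.8, best alternative 5.7. No profitable deviation — NE.
(The remaining 7 profiles each have a profitable deviation by the same check.)

(R1, b2), (R3, b4), (R4, b1)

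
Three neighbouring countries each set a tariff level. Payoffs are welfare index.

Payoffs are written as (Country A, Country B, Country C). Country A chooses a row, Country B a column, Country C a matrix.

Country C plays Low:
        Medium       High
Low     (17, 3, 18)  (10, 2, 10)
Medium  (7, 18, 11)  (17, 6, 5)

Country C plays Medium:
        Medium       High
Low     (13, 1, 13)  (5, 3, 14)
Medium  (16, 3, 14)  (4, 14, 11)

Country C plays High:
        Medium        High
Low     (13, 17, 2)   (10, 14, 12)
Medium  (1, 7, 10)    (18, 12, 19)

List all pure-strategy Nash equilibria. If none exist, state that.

The pure Nash equilibria are (Low, Medium, Low); (Low, High, Medium); (Medium, High, High).

(Low, Medium, Low): Country A gets 17, best alternative 7; Country B gets 3, best alternative 2; Country C gets 18, best alternative 13. No profitable deviation — NE.
(Low, Medium, Medium): Country A can switch to Medium (13 → 16). Not NE.
(Low, Medium, High): Country C can switch to Low (2 → 18). Not NE.
(Low, High, Low): Country A can switch to Medium (10 → 17). Not NE.
(Low, High, Medium): Country A gets 5, best alternative 4; Country B gets 3, best alternative 1; Country C gets 14, best alternative 12. No profitable deviation — NE.
(Low, High, High): Country A can switch to Medium (10 → 18). Not NE.
(Medium, Medium, Low): Country A can switch to Low (7 → 17). Not NE.
(Medium, Medium, Medium): Country B can switch to High (3 → 14). Not NE.
(Medium, Medium, High): Country A can switch to Low (1 → 13). Not NE.
(Medium, High, Low): Country B can switch to Medium (6 → 18). Not NE.
(Medium, High, High): Country A gets 18, best alternative 10; Country B gets 12, best alternative 7; Country C gets 19, best alternative 11. No profitable deviation — NE.
(The remaining 1 profile has a profitable deviation by the same check.)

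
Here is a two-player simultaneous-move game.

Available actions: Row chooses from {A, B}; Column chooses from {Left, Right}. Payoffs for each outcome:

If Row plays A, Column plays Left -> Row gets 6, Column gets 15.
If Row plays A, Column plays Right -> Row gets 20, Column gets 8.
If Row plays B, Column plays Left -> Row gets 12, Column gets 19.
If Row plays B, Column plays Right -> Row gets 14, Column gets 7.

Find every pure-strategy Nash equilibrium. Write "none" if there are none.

(A, Left): Row can switch to B (6 → 12). Not NE.
(A, Right): Column can switch to Left (8 → 15). Not NE.
(B, Left): Row gets 12, best alternative 6; Column gets 19, best alternative 7. No profitable deviation — NE.
(B, Right): Row can switch to A (14 → 20). Not NE.

Pure NE: (B, Left)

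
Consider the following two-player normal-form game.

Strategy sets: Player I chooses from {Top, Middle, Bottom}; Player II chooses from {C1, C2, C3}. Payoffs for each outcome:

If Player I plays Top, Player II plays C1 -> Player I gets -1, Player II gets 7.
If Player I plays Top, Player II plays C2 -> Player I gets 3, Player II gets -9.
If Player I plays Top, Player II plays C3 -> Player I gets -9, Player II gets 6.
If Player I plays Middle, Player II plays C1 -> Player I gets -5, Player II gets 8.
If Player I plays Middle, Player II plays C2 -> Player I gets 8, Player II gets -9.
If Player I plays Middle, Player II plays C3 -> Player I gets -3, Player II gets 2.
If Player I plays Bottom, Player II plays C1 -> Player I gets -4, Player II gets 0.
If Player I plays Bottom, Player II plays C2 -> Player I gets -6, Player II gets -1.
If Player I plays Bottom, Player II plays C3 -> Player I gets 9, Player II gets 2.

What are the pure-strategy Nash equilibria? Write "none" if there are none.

(Top, C1): Player I gets -1, best alternative -4; Player II gets 7, best alternative 6. No profitable deviation — NE.
(Top, C2): Player I can switch to Middle (3 → 8). Not NE.
(Top, C3): Player I can switch to Middle (-9 → -3). Not NE.
(Middle, C1): Player I can switch to Top (-5 → -1). Not NE.
(Middle, C2): Player II can switch to C1 (-9 → 8). Not NE.
(Middle, C3): Player I can switch to Bottom (-3 → 9). Not NE.
(Bottom, C1): Player I can switch to Top (-4 → -1). Not NE.
(Bottom, C3): Player I gets 9, best alternative -3; Player II gets 2, best alternative 0. No profitable deviation — NE.
(The remaining 1 profile has a profitable deviation by the same check.)

The pure Nash equilibria are (Top, C1), (Bottom, C3).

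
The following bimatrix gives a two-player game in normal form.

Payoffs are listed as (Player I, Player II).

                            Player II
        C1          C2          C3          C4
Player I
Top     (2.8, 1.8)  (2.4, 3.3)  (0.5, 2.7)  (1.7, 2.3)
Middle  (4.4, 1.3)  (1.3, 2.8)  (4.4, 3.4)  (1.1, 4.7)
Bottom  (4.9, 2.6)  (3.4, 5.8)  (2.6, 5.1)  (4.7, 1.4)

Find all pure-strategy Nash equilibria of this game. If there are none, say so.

Player I against C1: payoffs 2.8, 4.4, 4.9 → best response Bottom.
Player I against C2: payoffs 2.4, 1.3, 3.4 → best response Bottom.
Player I against C3: payoffs 0.5, 4.4, 2.6 → best response Middle.
Player I against C4: payoffs 1.7, 1.1, 4.7 → best response Bottom.
Player II against Top: payoffs 1.8, 3.3, 2.7, 2.3 → best response C2.
Player II against Middle: payoffs 1.3, 2.8, 3.4, 4.7 → best response C4.
Player II against Bottom: payoffs 2.6, 5.8, 5.1, 1.4 → best response C2.
Mutual best responses: (Bottom, C2).

The unique pure-strategy Nash equilibrium is (Bottom, C2).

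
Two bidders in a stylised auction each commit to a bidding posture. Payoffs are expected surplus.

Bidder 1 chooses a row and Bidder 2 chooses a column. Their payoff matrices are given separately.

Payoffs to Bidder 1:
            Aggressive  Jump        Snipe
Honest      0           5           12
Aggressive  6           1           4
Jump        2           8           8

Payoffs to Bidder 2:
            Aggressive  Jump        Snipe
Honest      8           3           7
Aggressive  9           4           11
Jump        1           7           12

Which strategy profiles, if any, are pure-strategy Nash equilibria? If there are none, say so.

Bidder 1 against Aggressive: payoffs 0, 6, 2 → best response Aggressive.
Bidder 1 against Jump: payoffs 5, 1, 8 → best response Jump.
Bidder 1 against Snipe: payoffs 12, 4, 8 → best response Honest.
Bidder 2 against Honest: payoffs 8, 3, 7 → best response Aggressive.
Bidder 2 against Aggressive: payoffs 9, 4, 11 → best response Snipe.
Bidder 2 against Jump: payoffs 1, 7, 12 → best response Snipe.
No profile is a mutual best response for all players.

No pure-strategy Nash equilibrium.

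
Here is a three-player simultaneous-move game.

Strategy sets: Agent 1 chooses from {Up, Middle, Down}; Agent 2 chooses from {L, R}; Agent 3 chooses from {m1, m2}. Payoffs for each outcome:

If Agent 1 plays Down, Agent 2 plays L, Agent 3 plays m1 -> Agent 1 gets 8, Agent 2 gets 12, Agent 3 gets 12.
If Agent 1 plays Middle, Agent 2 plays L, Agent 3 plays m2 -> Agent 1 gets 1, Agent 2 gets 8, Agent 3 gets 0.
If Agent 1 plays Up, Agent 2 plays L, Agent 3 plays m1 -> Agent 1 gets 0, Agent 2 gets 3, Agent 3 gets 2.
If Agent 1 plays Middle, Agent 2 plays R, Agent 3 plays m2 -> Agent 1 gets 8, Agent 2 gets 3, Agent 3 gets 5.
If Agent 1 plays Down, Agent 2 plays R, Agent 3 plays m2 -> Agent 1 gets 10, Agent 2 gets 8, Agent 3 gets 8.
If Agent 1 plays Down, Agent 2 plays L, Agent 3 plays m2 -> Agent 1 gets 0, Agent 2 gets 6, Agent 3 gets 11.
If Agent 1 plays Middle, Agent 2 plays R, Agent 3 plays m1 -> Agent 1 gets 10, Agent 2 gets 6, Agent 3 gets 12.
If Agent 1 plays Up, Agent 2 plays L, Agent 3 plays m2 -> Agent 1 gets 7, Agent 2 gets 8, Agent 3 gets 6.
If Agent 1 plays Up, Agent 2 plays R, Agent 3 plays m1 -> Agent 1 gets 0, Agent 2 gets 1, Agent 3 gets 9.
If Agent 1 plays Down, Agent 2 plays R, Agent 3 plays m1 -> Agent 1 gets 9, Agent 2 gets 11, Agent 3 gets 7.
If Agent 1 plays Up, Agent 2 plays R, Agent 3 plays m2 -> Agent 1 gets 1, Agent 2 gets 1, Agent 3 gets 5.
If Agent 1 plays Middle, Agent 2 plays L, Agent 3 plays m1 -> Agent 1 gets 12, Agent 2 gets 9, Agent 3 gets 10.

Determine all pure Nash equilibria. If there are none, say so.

Agent 1 against (L, m1): payoffs 0, 12, 8 → best response Middle.
Agent 1 against (L, m2): payoffs 7, 1, 0 → best response Up.
Agent 1 against (R, m1): payoffs 0, 10, 9 → best response Middle.
Agent 1 against (R, m2): payoffs 1, 8, 10 → best response Down.
Agent 2 against (Up, m1): payoffs 3, 1 → best response L.
Agent 2 against (Up, m2): payoffs 8, 1 → best response L.
Agent 2 against (Middle, m1): payoffs 9, 6 → best response L.
Agent 2 against (Middle, m2): payoffs 8, 3 → best response L.
Agent 2 against (Down, m1): payoffs 12, 11 → best response L.
Agent 2 against (Down, m2): payoffs 6, 8 → best response R.
Agent 3 against (Up, L): payoffs 2, 6 → best response m2.
Agent 3 against (Up, R): payoffs 9, 5 → best response m1.
Agent 3 against (Middle, L): payoffs 10, 0 → best response m1.
Agent 3 against (Middle, R): payoffs 12, 5 → best response m1.
Agent 3 against (Down, L): payoffs 12, 11 → best response m1.
Agent 3 against (Down, R): payoffs 7, 8 → best response m2.
Mutual best responses: (Up, L, m2); (Middle, L, m1); (Down, R, m2).

(Up, L, m2), (Middle, L, m1), (Down, R, m2)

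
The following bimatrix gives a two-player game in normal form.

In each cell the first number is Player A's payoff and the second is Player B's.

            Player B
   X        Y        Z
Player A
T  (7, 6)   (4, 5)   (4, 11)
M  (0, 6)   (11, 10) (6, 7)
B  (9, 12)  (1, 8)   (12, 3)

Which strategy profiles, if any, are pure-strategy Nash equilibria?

(T, X): Player A can switch to B (7 → 9). Not NE.
(T, Y): Player A can switch to M (4 → 11). Not NE.
(T, Z): Player A can switch to M (4 → 6). Not NE.
(M, X): Player A can switch to T (0 → 7). Not NE.
(M, Y): Player A gets 11, best alternative 4; Player B gets 10, best alternative 7. No profitable deviation — NE.
(M, Z): Player A can switch to B (6 → 12). Not NE.
(B, X): Player A gets 9, best alternative 7; Player B gets 12, best alternative 8. No profitable deviation — NE.
(B, Y): Player A can switch to T (1 → 4). Not NE.
(The remaining 1 profile has a profitable deviation by the same check.)

Pure-strategy Nash equilibria: (M, Y), (B, X)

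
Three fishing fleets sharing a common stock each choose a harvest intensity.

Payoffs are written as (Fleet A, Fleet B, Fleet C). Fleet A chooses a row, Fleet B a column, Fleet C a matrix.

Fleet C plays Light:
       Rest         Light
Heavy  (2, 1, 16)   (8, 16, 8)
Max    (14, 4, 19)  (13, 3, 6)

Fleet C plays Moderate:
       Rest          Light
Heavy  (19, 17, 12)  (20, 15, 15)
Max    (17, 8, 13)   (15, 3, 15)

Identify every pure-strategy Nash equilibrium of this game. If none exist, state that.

(Max, Rest, Light)

Fleet A against (Rest, Light): payoffs 2, 14 → best response Max.
Fleet A against (Rest, Moderate): payoffs 19, 17 → best response Heavy.
Fleet A against (Light, Light): payoffs 8, 13 → best response Max.
Fleet A against (Light, Moderate): payoffs 20, 15 → best response Heavy.
Fleet B against (Heavy, Light): payoffs 1, 16 → best response Light.
Fleet B against (Heavy, Moderate): payoffs 17, 15 → best response Rest.
Fleet B against (Max, Light): payoffs 4, 3 → best response Rest.
Fleet B against (Max, Moderate): payoffs 8, 3 → best response Rest.
Fleet C against (Heavy, Rest): payoffs 16, 12 → best response Light.
Fleet C against (Heavy, Light): payoffs 8, 15 → best response Moderate.
Fleet C against (Max, Rest): payoffs 19, 13 → best response Light.
Fleet C against (Max, Light): payoffs 6, 15 → best response Moderate.
Mutual best responses: (Max, Rest, Light).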